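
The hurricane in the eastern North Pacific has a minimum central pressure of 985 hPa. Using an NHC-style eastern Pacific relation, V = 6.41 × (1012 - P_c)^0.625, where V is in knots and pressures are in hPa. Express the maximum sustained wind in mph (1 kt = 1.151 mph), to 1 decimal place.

ΔP = 1012 − 985 = 27 hPa.
V ≈ 6.41 × 27^0.625 = 6.41 × 7.845 ≈ 50.288 kt.
50.288 × 1.151 ≈ 57.88 mph → 57.9 mph.

57.9 mph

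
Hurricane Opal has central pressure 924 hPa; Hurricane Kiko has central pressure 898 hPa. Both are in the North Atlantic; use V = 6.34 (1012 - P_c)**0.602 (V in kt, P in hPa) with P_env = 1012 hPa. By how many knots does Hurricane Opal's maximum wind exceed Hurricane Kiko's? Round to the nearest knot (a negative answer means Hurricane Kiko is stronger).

Hurricane Opal: ΔP = 88; V ≈ 6.34 × 88^0.602 ≈ 93.90 kt.
Hurricane Kiko: ΔP = 114; V ≈ 6.34 × 114^0.602 ≈ 109.74 kt.
Difference ≈ 93.90 − 109.74 = -15.84 → -16 kt.

-16 kt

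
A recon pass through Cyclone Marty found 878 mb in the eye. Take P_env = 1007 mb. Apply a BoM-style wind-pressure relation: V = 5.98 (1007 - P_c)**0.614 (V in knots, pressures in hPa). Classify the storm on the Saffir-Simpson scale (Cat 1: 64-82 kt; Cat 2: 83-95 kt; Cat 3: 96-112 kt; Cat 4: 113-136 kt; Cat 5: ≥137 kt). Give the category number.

ΔP = 1007 − 878 = 129 mb.
V ≈ 5.98 × 129^0.614 = 5.98 × 19.77 ≈ 118 kt.
118 kt falls in the Category 4 band.

4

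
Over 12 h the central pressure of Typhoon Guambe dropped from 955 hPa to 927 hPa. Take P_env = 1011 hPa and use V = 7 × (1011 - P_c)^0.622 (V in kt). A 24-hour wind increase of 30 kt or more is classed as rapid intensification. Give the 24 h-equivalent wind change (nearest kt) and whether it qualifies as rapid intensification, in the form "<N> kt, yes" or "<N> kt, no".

V₁: ΔP = 56, V ≈ 7 × 56^0.622 ≈ 85.60 kt.
V₂: ΔP = 84, V ≈ 7 × 84^0.622 ≈ 110.15 kt.
ΔV over 12 h = 24.55 kt → 24 h equivalent = 24.55 × 24/12 ≈ 49.10 kt.
49 kt ≥ 30 kt ⇒ rapid intensification.

49 kt, yes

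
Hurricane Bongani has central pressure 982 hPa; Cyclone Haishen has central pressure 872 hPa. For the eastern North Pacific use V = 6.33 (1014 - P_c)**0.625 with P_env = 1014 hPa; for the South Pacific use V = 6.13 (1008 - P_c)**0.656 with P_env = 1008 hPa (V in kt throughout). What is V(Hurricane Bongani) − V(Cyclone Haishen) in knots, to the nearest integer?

Hurricane Bongani: ΔP = 32; V ≈ 6.33 × 32^0.625 ≈ 55.22 kt.
Cyclone Haishen: ΔP = 136; V ≈ 6.13 × 136^0.656 ≈ 153.84 kt.
Difference ≈ 55.22 − 153.84 = -98.62 → -99 kt.

-99 kt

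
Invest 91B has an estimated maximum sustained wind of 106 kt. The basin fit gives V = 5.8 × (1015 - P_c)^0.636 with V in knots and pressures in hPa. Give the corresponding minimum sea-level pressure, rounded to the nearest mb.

ΔP = (V / 5.8)^(1/0.636) = (106/5.8)^1.572.
106/5.8 = 18.276; 18.276^1.572 ≈ 96.40 mb.
P_c = 1015 − 96.40 = 918.60 ≈ 919 mb.

919 mb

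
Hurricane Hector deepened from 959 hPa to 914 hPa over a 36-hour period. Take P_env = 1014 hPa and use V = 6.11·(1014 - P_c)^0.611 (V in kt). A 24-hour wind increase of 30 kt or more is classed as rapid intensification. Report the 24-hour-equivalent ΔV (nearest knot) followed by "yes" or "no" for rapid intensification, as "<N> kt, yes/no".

V₁: ΔP = 55, V ≈ 6.11 × 55^0.611 ≈ 70.70 kt.
V₂: ΔP = 100, V ≈ 6.11 × 100^0.611 ≈ 101.87 kt.
ΔV over 36 h = 31.17 kt → 24 h equivalent = 31.17 × 24/36 ≈ 20.78 kt.
21 kt < 30 kt ⇒ not rapid intensification.

21 kt, no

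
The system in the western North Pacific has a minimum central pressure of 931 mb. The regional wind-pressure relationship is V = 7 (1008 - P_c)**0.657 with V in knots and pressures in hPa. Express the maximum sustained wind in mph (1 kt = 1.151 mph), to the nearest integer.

ΔP = 1008 − 931 = 77 mb.
V ≈ 7 × 77^0.657 = 7 × 17.355 ≈ 121.485 kt.
121.485 × 1.151 ≈ 139.83 mph → 140 mph.

140 mph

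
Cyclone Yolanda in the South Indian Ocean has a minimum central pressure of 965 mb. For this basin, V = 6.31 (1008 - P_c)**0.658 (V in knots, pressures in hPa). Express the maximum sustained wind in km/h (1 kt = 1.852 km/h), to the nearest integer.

139 km/h

ΔP = 1008 − 965 = 43 mb.
V ≈ 6.31 × 43^0.658 = 6.31 × 11.880 ≈ 74.964 kt.
74.964 × 1.852 ≈ 138.83 km/h → 139 km/h.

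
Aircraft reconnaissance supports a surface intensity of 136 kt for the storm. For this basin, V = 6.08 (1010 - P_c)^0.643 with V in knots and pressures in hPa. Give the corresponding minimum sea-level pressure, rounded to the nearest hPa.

884 hPa

ΔP = (V / 6.08)^(1/0.643) = (136/6.08)^1.555.
136/6.08 = 22.368; 22.368^1.555 ≈ 125.59 hPa.
P_c = 1010 − 125.59 = 884.41 ≈ 884 hPa.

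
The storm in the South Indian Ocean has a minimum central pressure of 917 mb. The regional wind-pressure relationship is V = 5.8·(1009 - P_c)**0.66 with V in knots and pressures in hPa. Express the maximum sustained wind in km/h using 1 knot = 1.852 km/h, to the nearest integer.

212 km/h

ΔP = 1009 − 917 = 92 mb.
V ≈ 5.8 × 92^0.66 = 5.8 × 19.774 ≈ 114.691 kt.
114.691 × 1.852 ≈ 212.41 km/h → 212 km/h.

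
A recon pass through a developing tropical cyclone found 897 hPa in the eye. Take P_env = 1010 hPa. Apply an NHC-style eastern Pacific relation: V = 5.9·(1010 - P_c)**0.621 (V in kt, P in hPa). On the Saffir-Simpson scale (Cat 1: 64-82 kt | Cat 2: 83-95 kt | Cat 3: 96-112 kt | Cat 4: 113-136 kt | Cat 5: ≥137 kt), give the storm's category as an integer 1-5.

ΔP = 1010 − 897 = 113 hPa.
V ≈ 5.9 × 113^0.621 = 5.9 × 18.83 ≈ 111 kt.
111 kt falls in the Category 3 band.

3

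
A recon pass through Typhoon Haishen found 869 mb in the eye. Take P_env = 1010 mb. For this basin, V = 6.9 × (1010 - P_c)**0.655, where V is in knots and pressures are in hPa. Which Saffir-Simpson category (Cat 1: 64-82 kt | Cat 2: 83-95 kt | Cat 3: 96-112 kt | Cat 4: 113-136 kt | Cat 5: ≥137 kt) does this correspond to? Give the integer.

ΔP = 1010 − 869 = 141 mb.
V ≈ 6.9 × 141^0.655 = 6.9 × 25.57 ≈ 176 kt.
176 kt falls in the Category 5 band.

5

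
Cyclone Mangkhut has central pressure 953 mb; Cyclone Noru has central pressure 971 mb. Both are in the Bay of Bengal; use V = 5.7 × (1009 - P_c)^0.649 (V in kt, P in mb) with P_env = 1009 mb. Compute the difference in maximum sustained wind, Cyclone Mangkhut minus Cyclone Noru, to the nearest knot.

Cyclone Mangkhut: ΔP = 56; V ≈ 5.7 × 56^0.649 ≈ 77.70 kt.
Cyclone Noru: ΔP = 38; V ≈ 5.7 × 38^0.649 ≈ 60.42 kt.
Difference ≈ 77.70 − 60.42 = 17.28 → 17 kt.

17 kt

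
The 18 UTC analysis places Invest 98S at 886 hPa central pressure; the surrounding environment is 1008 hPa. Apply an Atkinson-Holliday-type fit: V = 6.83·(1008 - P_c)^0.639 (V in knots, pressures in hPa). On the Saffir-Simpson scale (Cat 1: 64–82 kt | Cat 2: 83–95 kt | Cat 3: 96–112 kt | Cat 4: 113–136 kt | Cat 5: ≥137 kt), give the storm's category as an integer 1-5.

5

ΔP = 1008 − 886 = 122 hPa.
V ≈ 6.83 × 122^0.639 = 6.83 × 21.54 ≈ 147 kt.
147 kt falls in the Category 5 band.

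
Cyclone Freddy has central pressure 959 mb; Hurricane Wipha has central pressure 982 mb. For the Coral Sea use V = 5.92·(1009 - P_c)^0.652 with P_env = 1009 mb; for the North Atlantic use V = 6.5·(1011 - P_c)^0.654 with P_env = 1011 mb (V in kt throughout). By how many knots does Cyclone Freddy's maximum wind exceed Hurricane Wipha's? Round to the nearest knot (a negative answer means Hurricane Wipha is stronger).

Cyclone Freddy: ΔP = 50; V ≈ 5.92 × 50^0.652 ≈ 75.87 kt.
Hurricane Wipha: ΔP = 29; V ≈ 6.5 × 29^0.654 ≈ 58.79 kt.
Difference ≈ 75.87 − 58.79 = 17.08 → 17 kt.

17 kt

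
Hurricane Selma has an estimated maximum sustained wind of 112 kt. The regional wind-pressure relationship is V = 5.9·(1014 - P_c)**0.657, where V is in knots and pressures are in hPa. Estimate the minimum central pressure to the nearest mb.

926 mb

ΔP = (V / 5.9)^(1/0.657) = (112/5.9)^1.522.
112/5.9 = 18.983; 18.983^1.522 ≈ 88.26 mb.
P_c = 1014 − 88.26 = 925.74 ≈ 926 mb.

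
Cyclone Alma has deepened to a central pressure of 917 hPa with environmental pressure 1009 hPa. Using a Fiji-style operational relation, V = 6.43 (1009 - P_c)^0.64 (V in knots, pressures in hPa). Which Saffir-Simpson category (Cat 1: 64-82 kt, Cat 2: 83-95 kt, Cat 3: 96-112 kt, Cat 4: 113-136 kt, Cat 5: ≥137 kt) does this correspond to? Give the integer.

4

ΔP = 1009 − 917 = 92 hPa.
V ≈ 6.43 × 92^0.64 = 6.43 × 18.06 ≈ 116 kt.
116 kt falls in the Category 4 band.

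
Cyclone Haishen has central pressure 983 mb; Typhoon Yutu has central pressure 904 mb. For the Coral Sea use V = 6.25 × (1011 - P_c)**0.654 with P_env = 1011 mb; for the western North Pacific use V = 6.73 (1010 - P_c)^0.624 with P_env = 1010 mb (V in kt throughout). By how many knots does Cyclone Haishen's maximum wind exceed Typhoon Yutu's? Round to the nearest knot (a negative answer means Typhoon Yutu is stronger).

-68 kt

Cyclone Haishen: ΔP = 28; V ≈ 6.25 × 28^0.654 ≈ 55.25 kt.
Typhoon Yutu: ΔP = 106; V ≈ 6.73 × 106^0.624 ≈ 123.54 kt.
Difference ≈ 55.25 − 123.54 = -68.29 → -68 kt.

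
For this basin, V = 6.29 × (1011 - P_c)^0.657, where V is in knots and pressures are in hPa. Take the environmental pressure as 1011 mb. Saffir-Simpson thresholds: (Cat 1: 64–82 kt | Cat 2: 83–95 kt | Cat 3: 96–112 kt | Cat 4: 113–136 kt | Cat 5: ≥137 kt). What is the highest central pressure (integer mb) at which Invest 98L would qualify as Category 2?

960 mb

Category 2 begins at V = 83 kt.
Required ΔP = (83/6.29)^(1/0.657) = 13.196^1.522 ≈ 50.74 mb.
P_c ≤ 1011 − 50.74 = 960.26, so the highest integer P_c is 960 mb.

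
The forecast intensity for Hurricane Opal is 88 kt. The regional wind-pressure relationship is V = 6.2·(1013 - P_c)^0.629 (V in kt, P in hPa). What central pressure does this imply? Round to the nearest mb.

ΔP = (V / 6.2)^(1/0.629) = (88/6.2)^1.590.
88/6.2 = 14.194; 14.194^1.590 ≈ 67.86 mb.
P_c = 1013 − 67.86 = 945.14 ≈ 945 mb.

945 mb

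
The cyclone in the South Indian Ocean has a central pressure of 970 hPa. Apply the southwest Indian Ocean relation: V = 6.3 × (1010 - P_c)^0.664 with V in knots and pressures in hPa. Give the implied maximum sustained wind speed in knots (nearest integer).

ΔP = 1010 − 970 = 40 hPa.
40^0.664 ≈ 11.582.
V ≈ 6.3 × 11.582 ≈ 73.0 kt.

73 kt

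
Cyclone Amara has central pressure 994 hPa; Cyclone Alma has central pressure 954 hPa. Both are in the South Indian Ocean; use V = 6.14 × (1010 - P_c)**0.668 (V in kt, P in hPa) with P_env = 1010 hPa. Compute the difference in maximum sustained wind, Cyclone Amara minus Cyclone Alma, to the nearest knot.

Cyclone Amara: ΔP = 16; V ≈ 6.14 × 16^0.668 ≈ 39.13 kt.
Cyclone Alma: ΔP = 56; V ≈ 6.14 × 56^0.668 ≈ 90.36 kt.
Difference ≈ 39.13 − 90.36 = -51.23 → -51 kt.

-51 kt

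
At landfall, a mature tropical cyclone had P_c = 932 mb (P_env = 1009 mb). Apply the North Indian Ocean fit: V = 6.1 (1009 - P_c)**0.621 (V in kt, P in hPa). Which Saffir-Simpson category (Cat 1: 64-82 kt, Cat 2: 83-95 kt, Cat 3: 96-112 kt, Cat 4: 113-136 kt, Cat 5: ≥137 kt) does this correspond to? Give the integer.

ΔP = 1009 − 932 = 77 mb.
V ≈ 6.1 × 77^0.621 = 6.1 × 14.84 ≈ 91 kt.
91 kt falls in the Category 2 band.

2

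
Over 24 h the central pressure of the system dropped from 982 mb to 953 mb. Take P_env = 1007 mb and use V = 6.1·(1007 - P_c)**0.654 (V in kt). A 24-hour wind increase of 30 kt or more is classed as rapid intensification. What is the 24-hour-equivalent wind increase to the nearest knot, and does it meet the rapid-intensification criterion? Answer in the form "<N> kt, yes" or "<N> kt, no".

33 kt, yes

V₁: ΔP = 25, V ≈ 6.1 × 25^0.654 ≈ 50.07 kt.
V₂: ΔP = 54, V ≈ 6.1 × 54^0.654 ≈ 82.85 kt.
ΔV over 24 h = 32.78 kt → 24 h equivalent = 32.78 × 24/24 ≈ 32.78 kt.
33 kt ≥ 30 kt ⇒ rapid intensification.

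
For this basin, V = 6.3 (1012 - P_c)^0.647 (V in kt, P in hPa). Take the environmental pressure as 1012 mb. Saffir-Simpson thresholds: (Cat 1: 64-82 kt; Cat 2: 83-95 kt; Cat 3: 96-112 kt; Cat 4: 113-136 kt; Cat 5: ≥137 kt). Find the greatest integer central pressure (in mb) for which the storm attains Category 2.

958 mb

Category 2 begins at V = 83 kt.
Required ΔP = (83/6.3)^(1/0.647) = 13.175^1.546 ≈ 53.78 mb.
P_c ≤ 1012 − 53.78 = 958.22, so the highest integer P_c is 958 mb.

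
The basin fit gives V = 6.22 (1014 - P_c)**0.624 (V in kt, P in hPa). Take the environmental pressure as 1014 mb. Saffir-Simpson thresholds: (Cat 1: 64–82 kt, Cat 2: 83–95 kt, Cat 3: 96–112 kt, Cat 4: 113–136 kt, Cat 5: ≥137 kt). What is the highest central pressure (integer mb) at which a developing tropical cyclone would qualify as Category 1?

Category 1 begins at V = 64 kt.
Required ΔP = (64/6.22)^(1/0.624) = 10.289^1.603 ≈ 41.92 mb.
P_c ≤ 1014 − 41.92 = 972.08, so the highest integer P_c is 972 mb.

972 mb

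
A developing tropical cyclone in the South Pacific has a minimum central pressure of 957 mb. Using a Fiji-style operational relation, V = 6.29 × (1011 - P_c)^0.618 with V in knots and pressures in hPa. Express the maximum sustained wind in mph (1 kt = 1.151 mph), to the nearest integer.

85 mph

ΔP = 1011 − 957 = 54 mb.
V ≈ 6.29 × 54^0.618 = 6.29 × 11.766 ≈ 74.007 kt.
74.007 × 1.151 ≈ 85.18 mph → 85 mph.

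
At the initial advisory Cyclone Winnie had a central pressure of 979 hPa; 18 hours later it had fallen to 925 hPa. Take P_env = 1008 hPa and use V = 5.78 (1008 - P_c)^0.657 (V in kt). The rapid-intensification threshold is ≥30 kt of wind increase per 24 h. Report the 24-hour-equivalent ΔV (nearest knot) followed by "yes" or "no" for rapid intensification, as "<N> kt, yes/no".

70 kt, yes

V₁: ΔP = 29, V ≈ 5.78 × 29^0.657 ≈ 52.81 kt.
V₂: ΔP = 83, V ≈ 5.78 × 83^0.657 ≈ 105.38 kt.
ΔV over 18 h = 52.57 kt → 24 h equivalent = 52.57 × 24/18 ≈ 70.09 kt.
70 kt ≥ 30 kt ⇒ rapid intensification.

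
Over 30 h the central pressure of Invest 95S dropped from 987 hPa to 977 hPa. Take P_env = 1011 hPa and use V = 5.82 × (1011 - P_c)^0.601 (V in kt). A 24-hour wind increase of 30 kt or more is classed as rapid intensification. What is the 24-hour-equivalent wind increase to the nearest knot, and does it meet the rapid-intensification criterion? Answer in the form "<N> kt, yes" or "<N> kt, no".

7 kt, no

V₁: ΔP = 24, V ≈ 5.82 × 24^0.601 ≈ 39.30 kt.
V₂: ΔP = 34, V ≈ 5.82 × 34^0.601 ≈ 48.46 kt.
ΔV over 30 h = 9.16 kt → 24 h equivalent = 9.16 × 24/30 ≈ 7.33 kt.
7 kt < 30 kt ⇒ not rapid intensification.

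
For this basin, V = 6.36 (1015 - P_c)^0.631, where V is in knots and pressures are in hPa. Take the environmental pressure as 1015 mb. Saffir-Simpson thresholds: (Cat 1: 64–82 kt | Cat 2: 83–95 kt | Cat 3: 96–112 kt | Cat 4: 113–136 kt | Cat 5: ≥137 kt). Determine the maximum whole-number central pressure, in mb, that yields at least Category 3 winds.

Category 3 begins at V = 96 kt.
Required ΔP = (96/6.36)^(1/0.631) = 15.094^1.585 ≈ 73.82 mb.
P_c ≤ 1015 − 73.82 = 941.18, so the highest integer P_c is 941 mb.

941 mb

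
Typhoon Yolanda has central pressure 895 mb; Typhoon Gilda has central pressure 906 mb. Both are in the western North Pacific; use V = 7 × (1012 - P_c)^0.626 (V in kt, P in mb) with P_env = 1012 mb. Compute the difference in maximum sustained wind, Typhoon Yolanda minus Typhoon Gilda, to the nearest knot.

Typhoon Yolanda: ΔP = 117; V ≈ 7 × 117^0.626 ≈ 137.97 kt.
Typhoon Gilda: ΔP = 106; V ≈ 7 × 106^0.626 ≈ 129.70 kt.
Difference ≈ 137.97 − 129.70 = 8.27 → 8 kt.

8 kt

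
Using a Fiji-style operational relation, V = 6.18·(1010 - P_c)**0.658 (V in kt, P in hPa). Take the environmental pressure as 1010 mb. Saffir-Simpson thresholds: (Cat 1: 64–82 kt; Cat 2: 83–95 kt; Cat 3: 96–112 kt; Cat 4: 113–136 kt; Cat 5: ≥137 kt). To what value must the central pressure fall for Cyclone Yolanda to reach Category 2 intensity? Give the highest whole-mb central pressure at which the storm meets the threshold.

Category 2 begins at V = 83 kt.
Required ΔP = (83/6.18)^(1/0.658) = 13.430^1.520 ≈ 51.81 mb.
P_c ≤ 1010 − 51.81 = 958.19, so the highest integer P_c is 958 mb.

958 mb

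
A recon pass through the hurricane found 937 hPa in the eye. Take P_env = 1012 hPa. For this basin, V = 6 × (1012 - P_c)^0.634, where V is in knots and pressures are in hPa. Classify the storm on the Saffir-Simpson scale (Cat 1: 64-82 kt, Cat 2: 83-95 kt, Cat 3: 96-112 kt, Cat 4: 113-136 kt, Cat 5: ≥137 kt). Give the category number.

2

ΔP = 1012 − 937 = 75 hPa.
V ≈ 6 × 75^0.634 = 6 × 15.45 ≈ 93 kt.
93 kt falls in the Category 2 band.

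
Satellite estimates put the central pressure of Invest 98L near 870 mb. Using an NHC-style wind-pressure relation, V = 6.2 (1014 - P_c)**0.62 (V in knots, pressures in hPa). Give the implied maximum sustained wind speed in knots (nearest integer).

135 kt

ΔP = 1014 − 870 = 144 mb.
144^0.62 ≈ 21.786.
V ≈ 6.2 × 21.786 ≈ 135.1 kt.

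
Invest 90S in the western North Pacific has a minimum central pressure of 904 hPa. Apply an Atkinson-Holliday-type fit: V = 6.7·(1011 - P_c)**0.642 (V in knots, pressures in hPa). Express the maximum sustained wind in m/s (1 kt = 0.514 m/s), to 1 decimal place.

69.2 m/s

ΔP = 1011 − 904 = 107 hPa.
V ≈ 6.7 × 107^0.642 = 6.7 × 20.085 ≈ 134.567 kt.
134.567 × 0.514 ≈ 69.17 m/s → 69.2 m/s.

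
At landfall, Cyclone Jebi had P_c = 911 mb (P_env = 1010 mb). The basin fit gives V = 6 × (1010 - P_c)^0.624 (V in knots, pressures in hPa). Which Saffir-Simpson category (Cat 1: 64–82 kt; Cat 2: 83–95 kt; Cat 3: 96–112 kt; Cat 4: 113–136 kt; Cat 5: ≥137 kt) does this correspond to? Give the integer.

3

ΔP = 1010 − 911 = 99 mb.
V ≈ 6 × 99^0.624 = 6 × 17.59 ≈ 106 kt.
106 kt falls in the Category 3 band.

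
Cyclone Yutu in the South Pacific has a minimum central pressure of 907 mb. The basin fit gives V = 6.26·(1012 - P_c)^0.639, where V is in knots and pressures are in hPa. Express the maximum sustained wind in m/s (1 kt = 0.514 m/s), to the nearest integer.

ΔP = 1012 − 907 = 105 mb.
V ≈ 6.26 × 105^0.639 = 6.26 × 19.568 ≈ 122.494 kt.
122.494 × 0.514 ≈ 62.96 m/s → 63 m/s.

63 m/s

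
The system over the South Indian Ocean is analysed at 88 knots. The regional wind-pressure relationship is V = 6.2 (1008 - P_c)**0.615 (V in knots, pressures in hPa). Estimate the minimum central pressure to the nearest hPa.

933 hPa

ΔP = (V / 6.2)^(1/0.615) = (88/6.2)^1.626.
88/6.2 = 14.194; 14.194^1.626 ≈ 74.70 hPa.
P_c = 1008 − 74.70 = 933.30 ≈ 933 hPa.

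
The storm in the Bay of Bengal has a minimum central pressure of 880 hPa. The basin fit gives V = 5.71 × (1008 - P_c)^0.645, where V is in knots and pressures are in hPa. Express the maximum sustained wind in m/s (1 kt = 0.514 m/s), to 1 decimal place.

67.1 m/s

ΔP = 1008 − 880 = 128 hPa.
V ≈ 5.71 × 128^0.645 = 5.71 × 22.864 ≈ 130.553 kt.
130.553 × 0.514 ≈ 67.10 m/s → 67.1 m/s.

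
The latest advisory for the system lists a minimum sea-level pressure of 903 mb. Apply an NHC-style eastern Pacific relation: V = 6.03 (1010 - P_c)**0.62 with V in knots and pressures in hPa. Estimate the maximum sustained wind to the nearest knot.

109 kt

ΔP = 1010 − 903 = 107 mb.
107^0.62 ≈ 18.122.
V ≈ 6.03 × 18.122 ≈ 109.3 kt.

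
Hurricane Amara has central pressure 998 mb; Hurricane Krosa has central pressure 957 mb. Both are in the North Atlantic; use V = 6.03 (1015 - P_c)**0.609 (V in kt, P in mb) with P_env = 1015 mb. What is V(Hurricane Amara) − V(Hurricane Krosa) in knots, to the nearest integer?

-38 kt

Hurricane Amara: ΔP = 17; V ≈ 6.03 × 17^0.609 ≈ 33.86 kt.
Hurricane Krosa: ΔP = 58; V ≈ 6.03 × 58^0.609 ≈ 71.49 kt.
Difference ≈ 33.86 − 71.49 = -37.63 → -38 kt.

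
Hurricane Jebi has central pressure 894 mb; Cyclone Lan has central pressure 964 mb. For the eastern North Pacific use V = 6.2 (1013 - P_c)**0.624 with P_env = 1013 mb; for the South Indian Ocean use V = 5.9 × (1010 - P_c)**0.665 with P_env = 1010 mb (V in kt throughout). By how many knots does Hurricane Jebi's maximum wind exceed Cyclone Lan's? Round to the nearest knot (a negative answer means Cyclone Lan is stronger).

47 kt

Hurricane Jebi: ΔP = 119; V ≈ 6.2 × 119^0.624 ≈ 122.33 kt.
Cyclone Lan: ΔP = 46; V ≈ 5.9 × 46^0.665 ≈ 75.26 kt.
Difference ≈ 122.33 − 75.26 = 47.07 → 47 kt.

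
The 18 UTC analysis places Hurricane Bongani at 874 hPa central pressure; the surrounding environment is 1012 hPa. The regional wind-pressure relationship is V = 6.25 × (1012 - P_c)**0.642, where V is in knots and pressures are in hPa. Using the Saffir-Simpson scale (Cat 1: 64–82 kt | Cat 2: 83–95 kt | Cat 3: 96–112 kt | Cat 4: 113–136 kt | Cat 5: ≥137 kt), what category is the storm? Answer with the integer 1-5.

5

ΔP = 1012 − 874 = 138 hPa.
V ≈ 6.25 × 138^0.642 = 6.25 × 23.65 ≈ 148 kt.
148 kt falls in the Category 5 band.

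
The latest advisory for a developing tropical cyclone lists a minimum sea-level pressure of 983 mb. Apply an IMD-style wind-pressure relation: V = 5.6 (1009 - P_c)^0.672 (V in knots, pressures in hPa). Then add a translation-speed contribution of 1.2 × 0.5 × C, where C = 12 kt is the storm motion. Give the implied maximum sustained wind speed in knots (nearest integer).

ΔP = 1009 − 983 = 26 mb.
26^0.672 ≈ 8.930.
V ≈ 5.6 × 8.930 ≈ 50.0 kt.
Translation term: 1.2 × 0.5 × 12 = 7.2 kt.
Corrected V ≈ 57.2 kt → 57 kt.

57 kt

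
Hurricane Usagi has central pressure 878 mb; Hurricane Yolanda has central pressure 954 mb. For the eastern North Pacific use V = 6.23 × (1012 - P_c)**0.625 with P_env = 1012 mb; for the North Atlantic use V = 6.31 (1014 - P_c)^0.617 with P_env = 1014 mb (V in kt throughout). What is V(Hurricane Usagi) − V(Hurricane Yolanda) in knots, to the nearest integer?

54 kt

Hurricane Usagi: ΔP = 134; V ≈ 6.23 × 134^0.625 ≈ 133.02 kt.
Hurricane Yolanda: ΔP = 60; V ≈ 6.31 × 60^0.617 ≈ 78.91 kt.
Difference ≈ 133.02 − 78.91 = 54.11 → 54 kt.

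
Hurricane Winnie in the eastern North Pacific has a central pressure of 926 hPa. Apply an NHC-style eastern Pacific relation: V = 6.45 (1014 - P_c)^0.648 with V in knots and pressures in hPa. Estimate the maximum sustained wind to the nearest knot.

117 kt

ΔP = 1014 − 926 = 88 hPa.
88^0.648 ≈ 18.198.
V ≈ 6.45 × 18.198 ≈ 117.4 kt.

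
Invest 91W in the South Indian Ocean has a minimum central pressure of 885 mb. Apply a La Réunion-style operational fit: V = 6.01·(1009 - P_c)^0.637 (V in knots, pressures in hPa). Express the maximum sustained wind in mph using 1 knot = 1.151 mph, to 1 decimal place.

ΔP = 1009 − 885 = 124 mb.
V ≈ 6.01 × 124^0.637 = 6.01 × 21.553 ≈ 129.534 kt.
129.534 × 1.151 ≈ 149.09 mph → 149.1 mph.

149.1 mph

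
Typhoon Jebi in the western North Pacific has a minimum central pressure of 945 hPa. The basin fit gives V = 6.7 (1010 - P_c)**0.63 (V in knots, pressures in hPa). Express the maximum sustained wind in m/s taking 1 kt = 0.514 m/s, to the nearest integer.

48 m/s

ΔP = 1010 − 945 = 65 hPa.
V ≈ 6.7 × 65^0.63 = 6.7 × 13.872 ≈ 92.942 kt.
92.942 × 0.514 ≈ 47.77 m/s → 48 m/s.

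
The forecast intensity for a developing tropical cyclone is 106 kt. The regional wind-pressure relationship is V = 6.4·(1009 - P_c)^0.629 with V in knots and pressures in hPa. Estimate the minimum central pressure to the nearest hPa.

ΔP = (V / 6.4)^(1/0.629) = (106/6.4)^1.590.
106/6.4 = 16.562; 16.562^1.590 ≈ 86.74 hPa.
P_c = 1009 − 86.74 = 922.26 ≈ 922 hPa.

922 hPa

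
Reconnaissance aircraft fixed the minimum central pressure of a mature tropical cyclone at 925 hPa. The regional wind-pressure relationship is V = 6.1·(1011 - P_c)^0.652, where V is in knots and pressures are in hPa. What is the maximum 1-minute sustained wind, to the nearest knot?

ΔP = 1011 − 925 = 86 hPa.
86^0.652 ≈ 18.251.
V ≈ 6.1 × 18.251 ≈ 111.3 kt.

111 kt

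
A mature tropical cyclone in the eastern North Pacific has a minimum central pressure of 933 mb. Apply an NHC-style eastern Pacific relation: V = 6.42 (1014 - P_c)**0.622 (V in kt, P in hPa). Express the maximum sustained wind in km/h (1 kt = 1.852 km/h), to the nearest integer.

183 km/h

ΔP = 1014 − 933 = 81 mb.
V ≈ 6.42 × 81^0.622 = 6.42 × 15.384 ≈ 98.767 kt.
98.767 × 1.852 ≈ 182.92 km/h → 183 km/h.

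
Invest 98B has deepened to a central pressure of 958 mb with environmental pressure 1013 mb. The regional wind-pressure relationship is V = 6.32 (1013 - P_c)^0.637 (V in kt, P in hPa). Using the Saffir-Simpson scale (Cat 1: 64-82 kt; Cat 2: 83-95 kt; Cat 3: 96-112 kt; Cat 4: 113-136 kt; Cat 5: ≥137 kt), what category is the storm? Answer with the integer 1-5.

1

ΔP = 1013 − 958 = 55 mb.
V ≈ 6.32 × 55^0.637 = 6.32 × 12.84 ≈ 81 kt.
81 kt falls in the Category 1 band.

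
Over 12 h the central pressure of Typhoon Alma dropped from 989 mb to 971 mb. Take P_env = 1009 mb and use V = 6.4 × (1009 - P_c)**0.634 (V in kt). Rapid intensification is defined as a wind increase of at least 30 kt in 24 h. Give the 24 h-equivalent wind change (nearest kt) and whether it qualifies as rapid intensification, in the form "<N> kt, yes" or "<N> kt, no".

V₁: ΔP = 20, V ≈ 6.4 × 20^0.634 ≈ 42.76 kt.
V₂: ΔP = 38, V ≈ 6.4 × 38^0.634 ≈ 64.23 kt.
ΔV over 12 h = 21.47 kt → 24 h equivalent = 21.47 × 24/12 ≈ 42.94 kt.
43 kt ≥ 30 kt ⇒ rapid intensification.

43 kt, yes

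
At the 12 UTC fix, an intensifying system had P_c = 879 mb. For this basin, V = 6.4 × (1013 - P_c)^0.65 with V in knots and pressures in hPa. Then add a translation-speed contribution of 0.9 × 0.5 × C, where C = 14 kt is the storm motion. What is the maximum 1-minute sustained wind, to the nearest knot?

ΔP = 1013 − 879 = 134 mb.
134^0.65 ≈ 24.133.
V ≈ 6.4 × 24.133 ≈ 154.5 kt.
Translation term: 0.9 × 0.5 × 14 = 6.3 kt.
Corrected V ≈ 160.8 kt → 161 kt.

161 kt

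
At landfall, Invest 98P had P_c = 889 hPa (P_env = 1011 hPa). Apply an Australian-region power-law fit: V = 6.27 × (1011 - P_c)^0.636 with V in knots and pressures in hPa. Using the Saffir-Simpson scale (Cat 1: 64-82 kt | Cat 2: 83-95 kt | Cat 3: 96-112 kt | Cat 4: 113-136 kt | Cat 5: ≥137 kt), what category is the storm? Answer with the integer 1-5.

4

ΔP = 1011 − 889 = 122 hPa.
V ≈ 6.27 × 122^0.636 = 6.27 × 21.23 ≈ 133 kt.
133 kt falls in the Category 4 band.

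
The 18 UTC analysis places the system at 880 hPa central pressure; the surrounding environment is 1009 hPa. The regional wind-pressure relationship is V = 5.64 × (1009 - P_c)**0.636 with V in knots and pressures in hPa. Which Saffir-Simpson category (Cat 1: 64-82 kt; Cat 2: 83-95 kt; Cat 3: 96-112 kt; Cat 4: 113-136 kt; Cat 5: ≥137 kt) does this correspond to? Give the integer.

4

ΔP = 1009 − 880 = 129 hPa.
V ≈ 5.64 × 129^0.636 = 5.64 × 22.00 ≈ 124 kt.
124 kt falls in the Category 4 band.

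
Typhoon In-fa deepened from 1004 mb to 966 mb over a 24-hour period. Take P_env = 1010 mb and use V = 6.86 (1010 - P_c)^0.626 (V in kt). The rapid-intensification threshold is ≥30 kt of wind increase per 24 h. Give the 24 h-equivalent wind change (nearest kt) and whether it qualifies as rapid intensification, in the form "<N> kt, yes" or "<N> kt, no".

V₁: ΔP = 6, V ≈ 6.86 × 6^0.626 ≈ 21.06 kt.
V₂: ΔP = 44, V ≈ 6.86 × 44^0.626 ≈ 73.30 kt.
ΔV over 24 h = 52.24 kt → 24 h equivalent = 52.24 × 24/24 ≈ 52.24 kt.
52 kt ≥ 30 kt ⇒ rapid intensification.

52 kt, yes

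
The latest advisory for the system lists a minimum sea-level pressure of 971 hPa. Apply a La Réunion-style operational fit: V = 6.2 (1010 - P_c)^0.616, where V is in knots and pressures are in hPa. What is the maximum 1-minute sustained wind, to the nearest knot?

ΔP = 1010 − 971 = 39 hPa.
39^0.616 ≈ 9.552.
V ≈ 6.2 × 9.552 ≈ 59.2 kt.

59 kt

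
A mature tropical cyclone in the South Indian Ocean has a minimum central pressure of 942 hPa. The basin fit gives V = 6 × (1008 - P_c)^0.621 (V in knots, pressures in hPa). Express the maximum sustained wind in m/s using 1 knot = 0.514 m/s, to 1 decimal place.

ΔP = 1008 − 942 = 66 hPa.
V ≈ 6 × 66^0.621 = 6 × 13.488 ≈ 80.926 kt.
80.926 × 0.514 ≈ 41.60 m/s → 41.6 m/s.

41.6 m/s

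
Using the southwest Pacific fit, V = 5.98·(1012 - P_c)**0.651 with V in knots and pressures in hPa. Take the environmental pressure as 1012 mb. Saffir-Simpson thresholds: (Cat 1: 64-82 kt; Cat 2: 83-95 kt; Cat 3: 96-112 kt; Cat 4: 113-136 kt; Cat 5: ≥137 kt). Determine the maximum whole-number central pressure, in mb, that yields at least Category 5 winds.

Category 5 begins at V = 137 kt.
Required ΔP = (137/5.98)^(1/0.651) = 22.910^1.536 ≈ 122.78 mb.
P_c ≤ 1012 − 122.78 = 889.22, so the highest integer P_c is 889 mb.

889 mb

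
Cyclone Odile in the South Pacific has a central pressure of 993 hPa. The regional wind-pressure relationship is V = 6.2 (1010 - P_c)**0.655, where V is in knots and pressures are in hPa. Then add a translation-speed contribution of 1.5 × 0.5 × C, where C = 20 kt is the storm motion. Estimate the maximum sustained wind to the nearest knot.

ΔP = 1010 − 993 = 17 hPa.
17^0.655 ≈ 6.397.
V ≈ 6.2 × 6.397 ≈ 39.7 kt.
Translation term: 1.5 × 0.5 × 20 = 15 kt.
Corrected V ≈ 54.7 kt → 55 kt.

55 kt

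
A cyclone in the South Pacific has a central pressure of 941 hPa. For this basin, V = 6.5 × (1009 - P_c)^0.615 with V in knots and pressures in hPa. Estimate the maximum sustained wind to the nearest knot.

87 kt

ΔP = 1009 − 941 = 68 hPa.
68^0.615 ≈ 13.397.
V ≈ 6.5 × 13.397 ≈ 87.1 kt.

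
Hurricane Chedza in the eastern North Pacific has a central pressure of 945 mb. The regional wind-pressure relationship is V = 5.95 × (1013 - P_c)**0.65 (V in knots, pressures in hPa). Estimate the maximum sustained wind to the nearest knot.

ΔP = 1013 − 945 = 68 mb.
68^0.65 ≈ 15.529.
V ≈ 5.95 × 15.529 ≈ 92.4 kt.

92 kt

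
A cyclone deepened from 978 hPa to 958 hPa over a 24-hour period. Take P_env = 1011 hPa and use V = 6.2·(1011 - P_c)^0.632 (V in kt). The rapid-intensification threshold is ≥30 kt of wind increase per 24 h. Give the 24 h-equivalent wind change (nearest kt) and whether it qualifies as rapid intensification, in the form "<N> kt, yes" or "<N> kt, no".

V₁: ΔP = 33, V ≈ 6.2 × 33^0.632 ≈ 56.51 kt.
V₂: ΔP = 53, V ≈ 6.2 × 53^0.632 ≈ 76.23 kt.
ΔV over 24 h = 19.72 kt → 24 h equivalent = 19.72 × 24/24 ≈ 19.72 kt.
20 kt < 30 kt ⇒ not rapid intensification.

20 kt, no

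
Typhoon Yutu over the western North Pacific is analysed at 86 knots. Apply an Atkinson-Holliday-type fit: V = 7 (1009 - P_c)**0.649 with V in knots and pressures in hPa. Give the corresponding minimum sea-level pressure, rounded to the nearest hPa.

961 hPa

ΔP = (V / 7)^(1/0.649) = (86/7)^1.541.
86/7 = 12.286; 12.286^1.541 ≈ 47.71 hPa.
P_c = 1009 − 47.71 = 961.29 ≈ 961 hPa.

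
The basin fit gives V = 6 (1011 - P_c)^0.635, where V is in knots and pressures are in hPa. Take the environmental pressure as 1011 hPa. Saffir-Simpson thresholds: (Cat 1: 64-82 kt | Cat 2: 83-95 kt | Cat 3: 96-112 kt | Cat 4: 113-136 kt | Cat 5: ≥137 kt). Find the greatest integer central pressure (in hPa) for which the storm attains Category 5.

873 hPa

Category 5 begins at V = 137 kt.
Required ΔP = (137/6)^(1/0.635) = 22.833^1.575 ≈ 137.87 hPa.
P_c ≤ 1011 − 137.87 = 873.13, so the highest integer P_c is 873 hPa.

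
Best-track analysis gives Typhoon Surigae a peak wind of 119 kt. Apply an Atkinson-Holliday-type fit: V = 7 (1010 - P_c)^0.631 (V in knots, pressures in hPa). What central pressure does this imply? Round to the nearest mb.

921 mb

ΔP = (V / 7)^(1/0.631) = (119/7)^1.585.
119/7 = 17.000; 17.000^1.585 ≈ 89.12 mb.
P_c = 1010 − 89.12 = 920.88 ≈ 921 mb.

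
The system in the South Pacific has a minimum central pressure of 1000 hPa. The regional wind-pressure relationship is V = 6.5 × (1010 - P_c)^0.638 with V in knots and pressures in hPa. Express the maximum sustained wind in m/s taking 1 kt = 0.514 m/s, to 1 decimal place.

14.5 m/s

ΔP = 1010 − 1000 = 10 hPa.
V ≈ 6.5 × 10^0.638 = 6.5 × 4.345 ≈ 28.243 kt.
28.243 × 0.514 ≈ 14.52 m/s → 14.5 m/s.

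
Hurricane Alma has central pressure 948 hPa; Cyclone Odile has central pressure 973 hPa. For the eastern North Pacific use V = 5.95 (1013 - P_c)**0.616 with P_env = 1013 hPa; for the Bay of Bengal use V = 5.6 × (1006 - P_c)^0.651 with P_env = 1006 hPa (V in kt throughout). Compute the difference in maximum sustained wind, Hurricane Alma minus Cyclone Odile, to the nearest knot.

Hurricane Alma: ΔP = 65; V ≈ 5.95 × 65^0.616 ≈ 77.85 kt.
Cyclone Odile: ΔP = 33; V ≈ 5.6 × 33^0.651 ≈ 54.54 kt.
Difference ≈ 77.85 − 54.54 = 23.31 → 23 kt.

23 kt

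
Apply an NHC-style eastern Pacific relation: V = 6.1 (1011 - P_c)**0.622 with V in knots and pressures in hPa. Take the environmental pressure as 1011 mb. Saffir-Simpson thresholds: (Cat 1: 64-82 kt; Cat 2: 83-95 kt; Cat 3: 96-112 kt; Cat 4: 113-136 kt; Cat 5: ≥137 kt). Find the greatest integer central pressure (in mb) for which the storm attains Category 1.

Category 1 begins at V = 64 kt.
Required ΔP = (64/6.1)^(1/0.622) = 10.492^1.608 ≈ 43.78 mb.
P_c ≤ 1011 − 43.78 = 967.22, so the highest integer P_c is 967 mb.

967 mb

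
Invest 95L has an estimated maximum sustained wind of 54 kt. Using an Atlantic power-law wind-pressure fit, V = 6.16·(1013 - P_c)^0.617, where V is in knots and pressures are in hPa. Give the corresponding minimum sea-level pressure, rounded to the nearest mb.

ΔP = (V / 6.16)^(1/0.617) = (54/6.16)^1.621.
54/6.16 = 8.766; 8.766^1.621 ≈ 33.73 mb.
P_c = 1013 − 33.73 = 979.27 ≈ 979 mb.

979 mb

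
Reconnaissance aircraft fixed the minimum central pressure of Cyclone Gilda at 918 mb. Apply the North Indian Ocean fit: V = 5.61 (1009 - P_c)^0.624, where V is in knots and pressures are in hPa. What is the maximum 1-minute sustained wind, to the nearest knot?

94 kt

ΔP = 1009 − 918 = 91 mb.
91^0.624 ≈ 16.689.
V ≈ 5.61 × 16.689 ≈ 93.6 kt.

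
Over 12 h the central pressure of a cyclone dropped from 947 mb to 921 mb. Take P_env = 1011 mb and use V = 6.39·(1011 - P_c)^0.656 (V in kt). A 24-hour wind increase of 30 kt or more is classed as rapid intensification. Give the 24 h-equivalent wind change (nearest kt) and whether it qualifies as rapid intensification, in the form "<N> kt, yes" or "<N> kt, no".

V₁: ΔP = 64, V ≈ 6.39 × 64^0.656 ≈ 97.80 kt.
V₂: ΔP = 90, V ≈ 6.39 × 90^0.656 ≈ 122.32 kt.
ΔV over 12 h = 24.52 kt → 24 h equivalent = 24.52 × 24/12 ≈ 49.04 kt.
49 kt ≥ 30 kt ⇒ rapid intensification.

49 kt, yes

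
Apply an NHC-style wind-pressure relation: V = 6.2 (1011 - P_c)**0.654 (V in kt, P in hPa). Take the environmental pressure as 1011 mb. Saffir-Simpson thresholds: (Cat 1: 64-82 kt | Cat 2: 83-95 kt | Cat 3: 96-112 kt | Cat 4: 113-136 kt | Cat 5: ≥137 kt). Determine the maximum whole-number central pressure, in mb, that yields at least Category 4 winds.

Category 4 begins at V = 113 kt.
Required ΔP = (113/6.2)^(1/0.654) = 18.226^1.529 ≈ 84.66 mb.
P_c ≤ 1011 − 84.66 = 926.34, so the highest integer P_c is 926 mb.

926 mb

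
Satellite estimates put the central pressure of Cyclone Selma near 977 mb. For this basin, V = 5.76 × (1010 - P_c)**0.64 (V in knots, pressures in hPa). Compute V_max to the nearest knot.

54 kt

ΔP = 1010 − 977 = 33 mb.
33^0.64 ≈ 9.372.
V ≈ 5.76 × 9.372 ≈ 54.0 kt.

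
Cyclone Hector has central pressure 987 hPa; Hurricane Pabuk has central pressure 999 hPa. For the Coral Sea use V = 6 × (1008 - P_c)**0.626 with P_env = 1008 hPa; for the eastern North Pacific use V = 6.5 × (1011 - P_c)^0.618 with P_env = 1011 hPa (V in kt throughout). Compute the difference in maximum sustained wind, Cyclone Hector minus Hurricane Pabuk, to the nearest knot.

10 kt

Cyclone Hector: ΔP = 21; V ≈ 6 × 21^0.626 ≈ 40.35 kt.
Hurricane Pabuk: ΔP = 12; V ≈ 6.5 × 12^0.618 ≈ 30.19 kt.
Difference ≈ 40.35 − 30.19 = 10.16 → 10 kt.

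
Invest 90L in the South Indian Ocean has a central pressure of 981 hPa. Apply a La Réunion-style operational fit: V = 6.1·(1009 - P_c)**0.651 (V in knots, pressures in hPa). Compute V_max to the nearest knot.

ΔP = 1009 − 981 = 28 hPa.
28^0.651 ≈ 8.752.
V ≈ 6.1 × 8.752 ≈ 53.4 kt.

53 kt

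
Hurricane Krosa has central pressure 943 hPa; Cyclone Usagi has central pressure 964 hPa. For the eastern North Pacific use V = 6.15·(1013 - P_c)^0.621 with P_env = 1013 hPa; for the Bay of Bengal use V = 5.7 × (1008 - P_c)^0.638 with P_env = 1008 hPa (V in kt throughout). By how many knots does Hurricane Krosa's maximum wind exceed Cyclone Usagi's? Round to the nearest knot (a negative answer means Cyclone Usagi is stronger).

Hurricane Krosa: ΔP = 70; V ≈ 6.15 × 70^0.621 ≈ 86.04 kt.
Cyclone Usagi: ΔP = 44; V ≈ 5.7 × 44^0.638 ≈ 63.74 kt.
Difference ≈ 86.04 − 63.74 = 22.30 → 22 kt.

22 kt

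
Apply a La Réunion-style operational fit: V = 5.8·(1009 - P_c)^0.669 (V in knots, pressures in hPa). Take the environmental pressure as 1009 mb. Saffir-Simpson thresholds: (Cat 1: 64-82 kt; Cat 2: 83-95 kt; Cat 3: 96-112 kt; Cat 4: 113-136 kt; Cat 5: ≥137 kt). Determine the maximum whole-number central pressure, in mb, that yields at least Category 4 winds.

Category 4 begins at V = 113 kt.
Required ΔP = (113/5.8)^(1/0.669) = 19.483^1.495 ≈ 84.67 mb.
P_c ≤ 1009 − 84.67 = 924.33, so the highest integer P_c is 924 mb.

924 mb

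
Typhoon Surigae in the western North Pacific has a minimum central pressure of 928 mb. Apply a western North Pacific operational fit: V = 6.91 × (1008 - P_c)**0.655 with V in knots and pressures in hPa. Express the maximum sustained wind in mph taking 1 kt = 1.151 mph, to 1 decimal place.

ΔP = 1008 − 928 = 80 mb.
V ≈ 6.91 × 80^0.655 = 6.91 × 17.641 ≈ 121.900 kt.
121.900 × 1.151 ≈ 140.31 mph → 140.3 mph.

140.3 mph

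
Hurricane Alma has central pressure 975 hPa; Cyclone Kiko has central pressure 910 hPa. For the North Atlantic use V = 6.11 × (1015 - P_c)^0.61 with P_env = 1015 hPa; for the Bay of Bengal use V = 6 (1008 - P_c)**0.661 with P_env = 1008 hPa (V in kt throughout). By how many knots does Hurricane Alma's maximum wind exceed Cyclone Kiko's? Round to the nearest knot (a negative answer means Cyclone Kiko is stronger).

-66 kt

Hurricane Alma: ΔP = 40; V ≈ 6.11 × 40^0.61 ≈ 57.98 kt.
Cyclone Kiko: ΔP = 98; V ≈ 6 × 98^0.661 ≈ 124.27 kt.
Difference ≈ 57.98 − 124.27 = -66.29 → -66 kt.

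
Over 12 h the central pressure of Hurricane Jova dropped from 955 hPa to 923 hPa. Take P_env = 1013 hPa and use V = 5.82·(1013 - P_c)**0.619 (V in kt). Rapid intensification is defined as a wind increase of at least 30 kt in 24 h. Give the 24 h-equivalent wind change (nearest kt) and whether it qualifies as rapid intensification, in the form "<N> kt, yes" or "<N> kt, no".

45 kt, yes

V₁: ΔP = 58, V ≈ 5.82 × 58^0.619 ≈ 71.86 kt.
V₂: ΔP = 90, V ≈ 5.82 × 90^0.619 ≈ 94.32 kt.
ΔV over 12 h = 22.46 kt → 24 h equivalent = 22.46 × 24/12 ≈ 44.92 kt.
45 kt ≥ 30 kt ⇒ rapid intensification.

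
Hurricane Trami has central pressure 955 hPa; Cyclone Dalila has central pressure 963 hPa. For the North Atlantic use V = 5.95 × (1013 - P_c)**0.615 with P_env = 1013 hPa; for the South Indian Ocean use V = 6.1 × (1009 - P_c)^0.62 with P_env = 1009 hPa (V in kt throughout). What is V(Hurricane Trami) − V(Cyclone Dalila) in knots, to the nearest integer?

Hurricane Trami: ΔP = 58; V ≈ 5.95 × 58^0.615 ≈ 72.28 kt.
Cyclone Dalila: ΔP = 46; V ≈ 6.1 × 46^0.62 ≈ 65.50 kt.
Difference ≈ 72.28 − 65.50 = 6.78 → 7 kt.

7 kt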